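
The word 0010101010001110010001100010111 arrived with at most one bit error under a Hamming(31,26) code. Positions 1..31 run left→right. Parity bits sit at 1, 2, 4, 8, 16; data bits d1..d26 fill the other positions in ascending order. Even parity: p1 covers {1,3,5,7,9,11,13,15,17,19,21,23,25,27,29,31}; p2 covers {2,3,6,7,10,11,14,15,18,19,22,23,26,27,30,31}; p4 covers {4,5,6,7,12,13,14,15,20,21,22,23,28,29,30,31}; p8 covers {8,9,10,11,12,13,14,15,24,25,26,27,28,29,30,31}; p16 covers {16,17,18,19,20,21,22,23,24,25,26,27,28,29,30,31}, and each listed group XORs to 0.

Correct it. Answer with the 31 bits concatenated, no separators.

0010101010001111010001100010111

s1 (pos 1,3,5,7,9,11,13,15,17,19,21,23,25,27,29,31): 0⊕1⊕1⊕1⊕1⊕0⊕1⊕1⊕0⊕0⊕0⊕1⊕0⊕1⊕1⊕1 = 0
s2 (pos 2,3,6,7,10,11,14,15,18,19,22,23,26,27,30,31): 0⊕1⊕0⊕1⊕0⊕0⊕1⊕1⊕1⊕0⊕1⊕1⊕0⊕1⊕1⊕1 = 0
s4 (pos 4,5,6,7,12,13,14,15,20,21,22,23,28,29,30,31): 0⊕1⊕0⊕1⊕0⊕1⊕1⊕1⊕0⊕0⊕1⊕1⊕0⊕1⊕1⊕1 = 0
s8 (pos 8,9,10,11,12,13,14,15,24,25,26,27,28,29,30,31): 0⊕1⊕0⊕0⊕0⊕1⊕1⊕1⊕0⊕0⊕0⊕1⊕0⊕1⊕1⊕1 = 0
s16 (pos 16,17,18,19,20,21,22,23,24,25,26,27,28,29,30,31): 0⊕0⊕1⊕0⊕0⊕0⊕1⊕1⊕0⊕0⊕0⊕1⊕0⊕1⊕1⊕1 = 1
Syndrome s16…s1 = 10000 → error at position 16.
Flip position 16: 0010101010001110010001100010111 → 0010101010001111010001100010111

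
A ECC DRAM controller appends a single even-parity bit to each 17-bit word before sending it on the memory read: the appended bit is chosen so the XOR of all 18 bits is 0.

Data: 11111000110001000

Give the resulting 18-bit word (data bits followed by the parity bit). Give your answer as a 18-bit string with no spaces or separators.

111110001100010000

XOR of the 17 data bits: 1⊕1⊕1⊕1⊕1⊕0⊕0⊕0⊕1⊕1⊕0⊕0⊕0⊕1⊕0⊕0⊕0 = 0
Parity bit = 0 (so all 18 bits XOR to 0).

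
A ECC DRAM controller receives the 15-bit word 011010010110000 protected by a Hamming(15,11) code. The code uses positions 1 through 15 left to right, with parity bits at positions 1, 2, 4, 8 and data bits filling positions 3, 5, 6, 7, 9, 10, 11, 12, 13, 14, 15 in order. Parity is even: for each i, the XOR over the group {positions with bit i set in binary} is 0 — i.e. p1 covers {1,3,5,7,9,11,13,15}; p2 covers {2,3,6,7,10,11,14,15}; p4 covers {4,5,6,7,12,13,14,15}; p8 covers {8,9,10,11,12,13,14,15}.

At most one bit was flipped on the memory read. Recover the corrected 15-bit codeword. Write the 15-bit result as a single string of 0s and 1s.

011010010110100

s1 (pos 1,3,5,7,9,11,13,15): 0⊕1⊕1⊕0⊕0⊕1⊕0⊕0 = 1
s2 (pos 2,3,6,7,10,11,14,15): 1⊕1⊕0⊕0⊕1⊕1⊕0⊕0 = 0
s4 (pos 4,5,6,7,12,13,14,15): 0⊕1⊕0⊕0⊕0⊕0⊕0⊕0 = 1
s8 (pos 8,9,10,11,12,13,14,15): 1⊕0⊕1⊕1⊕0⊕0⊕0⊕0 = 1
Syndrome s8…s1 = 1101 → error at position 13.
Flip position 13: 011010010110000 → 011010010110100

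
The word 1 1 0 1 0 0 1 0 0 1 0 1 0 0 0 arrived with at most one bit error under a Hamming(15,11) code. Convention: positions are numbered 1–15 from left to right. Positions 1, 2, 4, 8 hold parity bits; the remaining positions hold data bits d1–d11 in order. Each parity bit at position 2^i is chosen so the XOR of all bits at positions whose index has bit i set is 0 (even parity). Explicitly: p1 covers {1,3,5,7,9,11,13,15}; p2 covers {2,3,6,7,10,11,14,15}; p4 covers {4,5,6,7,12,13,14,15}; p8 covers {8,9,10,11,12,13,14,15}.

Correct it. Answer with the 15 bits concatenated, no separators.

s1 (pos 1,3,5,7,9,11,13,15): 1⊕0⊕0⊕1⊕0⊕0⊕0⊕0 = 0
s2 (pos 2,3,6,7,10,11,14,15): 1⊕0⊕0⊕1⊕1⊕0⊕0⊕0 = 1
s4 (pos 4,5,6,7,12,13,14,15): 1⊕0⊕0⊕1⊕1⊕0⊕0⊕0 = 1
s8 (pos 8,9,10,11,12,13,14,15): 0⊕0⊕1⊕0⊕1⊕0⊕0⊕0 = 0
Syndrome s8…s1 = 0110 → error at position 6.
Flip position 6: 110100100101000 → 110101100101000

110101100101000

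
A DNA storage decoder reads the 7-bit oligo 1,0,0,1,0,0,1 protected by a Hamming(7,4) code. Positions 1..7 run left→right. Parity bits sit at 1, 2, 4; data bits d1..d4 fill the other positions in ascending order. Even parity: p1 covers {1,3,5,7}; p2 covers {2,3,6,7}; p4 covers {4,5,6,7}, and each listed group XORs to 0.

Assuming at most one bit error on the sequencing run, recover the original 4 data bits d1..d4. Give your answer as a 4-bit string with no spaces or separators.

s1 (pos 1,3,5,7): 1⊕0⊕0⊕1 = 0
s2 (pos 2,3,6,7): 0⊕0⊕0⊕1 = 1
s4 (pos 4,5,6,7): 1⊕0⊕0⊕1 = 0
Syndrome s4…s1 = 010 → error at position 2.
Flip position 2: 1001001 → 1101001
Read data bits from positions 3,5,6,7: 0001

0001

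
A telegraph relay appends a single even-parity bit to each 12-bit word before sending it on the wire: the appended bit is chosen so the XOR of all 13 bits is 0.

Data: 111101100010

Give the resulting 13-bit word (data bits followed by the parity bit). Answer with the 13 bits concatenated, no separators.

XOR of the 12 data bits: 1⊕1⊕1⊕1⊕0⊕1⊕1⊕0⊕0⊕0⊕1⊕0 = 1
Parity bit = 1 (so all 13 bits XOR to 0).

1111011000101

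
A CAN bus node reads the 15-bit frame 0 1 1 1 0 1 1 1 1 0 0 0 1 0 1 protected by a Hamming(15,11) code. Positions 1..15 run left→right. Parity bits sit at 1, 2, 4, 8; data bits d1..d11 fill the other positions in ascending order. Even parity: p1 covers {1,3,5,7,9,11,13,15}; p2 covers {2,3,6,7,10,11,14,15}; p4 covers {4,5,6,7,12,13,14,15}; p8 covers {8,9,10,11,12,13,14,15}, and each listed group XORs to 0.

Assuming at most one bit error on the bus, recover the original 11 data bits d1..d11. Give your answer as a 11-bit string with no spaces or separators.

10101000101

s1 (pos 1,3,5,7,9,11,13,15): 0⊕1⊕0⊕1⊕1⊕0⊕1⊕1 = 1
s2 (pos 2,3,6,7,10,11,14,15): 1⊕1⊕1⊕1⊕0⊕0⊕0⊕1 = 1
s4 (pos 4,5,6,7,12,13,14,15): 1⊕0⊕1⊕1⊕0⊕1⊕0⊕1 = 1
s8 (pos 8,9,10,11,12,13,14,15): 1⊕1⊕0⊕0⊕0⊕1⊕0⊕1 = 0
Syndrome s8…s1 = 0111 → error at position 7.
Flip position 7: 011101111000101 → 011101011000101
Read data bits from positions 3,5,6,7,9,10,11,12,13,14,15: 10101000101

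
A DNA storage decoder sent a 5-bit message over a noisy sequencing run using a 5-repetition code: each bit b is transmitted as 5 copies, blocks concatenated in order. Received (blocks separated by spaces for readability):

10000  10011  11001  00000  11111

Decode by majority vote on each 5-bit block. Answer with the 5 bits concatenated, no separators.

Block 1 (10000): 1 one → 0
Block 2 (10011): 3 ones → 1
Block 3 (11001): 3 ones → 1
Block 4 (00000): 0 ones → 0
Block 5 (11111): 5 ones → 1

01101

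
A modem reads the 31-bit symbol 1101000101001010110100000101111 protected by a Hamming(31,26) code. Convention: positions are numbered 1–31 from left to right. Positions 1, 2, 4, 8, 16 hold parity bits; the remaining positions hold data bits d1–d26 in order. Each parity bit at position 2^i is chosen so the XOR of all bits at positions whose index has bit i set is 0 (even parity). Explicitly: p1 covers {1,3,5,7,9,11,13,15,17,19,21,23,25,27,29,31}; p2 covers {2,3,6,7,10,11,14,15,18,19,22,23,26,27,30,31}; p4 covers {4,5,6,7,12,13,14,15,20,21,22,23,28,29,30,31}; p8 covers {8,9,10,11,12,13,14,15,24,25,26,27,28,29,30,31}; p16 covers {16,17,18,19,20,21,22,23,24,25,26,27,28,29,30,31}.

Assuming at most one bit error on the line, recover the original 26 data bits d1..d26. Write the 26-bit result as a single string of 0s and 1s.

s1 (pos 1,3,5,7,9,11,13,15,17,19,21,23,25,27,29,31): 1⊕0⊕0⊕0⊕0⊕0⊕1⊕1⊕1⊕0⊕0⊕0⊕0⊕0⊕1⊕1 = 0
s2 (pos 2,3,6,7,10,11,14,15,18,19,22,23,26,27,30,31): 1⊕0⊕0⊕0⊕1⊕0⊕0⊕1⊕1⊕0⊕0⊕0⊕1⊕0⊕1⊕1 = 1
s4 (pos 4,5,6,7,12,13,14,15,20,21,22,23,28,29,30,31): 1⊕0⊕0⊕0⊕0⊕1⊕0⊕1⊕1⊕0⊕0⊕0⊕1⊕1⊕1⊕1 = 0
s8 (pos 8,9,10,11,12,13,14,15,24,25,26,27,28,29,30,31): 1⊕0⊕1⊕0⊕0⊕1⊕0⊕1⊕0⊕0⊕1⊕0⊕1⊕1⊕1⊕1 = 1
s16 (pos 16,17,18,19,20,21,22,23,24,25,26,27,28,29,30,31): 0⊕1⊕1⊕0⊕1⊕0⊕0⊕0⊕0⊕0⊕1⊕0⊕1⊕1⊕1⊕1 = 0
Syndrome s16…s1 = 01010 → error at position 10.
Flip position 10: 1101000101001010110100000101111 → 1101000100001010110100000101111
Read data bits from positions 3,5,6,7,9,10,11,12,13,14,15,17,18,19,20,21,22,23,24,25,26,27,28,29,30,31: 00000000101110100000101111

00000000101110100000101111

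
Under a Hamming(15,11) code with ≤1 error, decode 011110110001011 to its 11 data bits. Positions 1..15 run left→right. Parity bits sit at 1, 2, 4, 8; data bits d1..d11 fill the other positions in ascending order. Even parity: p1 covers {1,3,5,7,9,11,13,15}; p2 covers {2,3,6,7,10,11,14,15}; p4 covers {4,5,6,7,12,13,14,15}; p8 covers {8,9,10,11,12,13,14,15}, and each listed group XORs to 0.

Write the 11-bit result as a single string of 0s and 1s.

11010001011

s1 (pos 1,3,5,7,9,11,13,15): 0⊕1⊕1⊕1⊕0⊕0⊕0⊕1 = 0
s2 (pos 2,3,6,7,10,11,14,15): 1⊕1⊕0⊕1⊕0⊕0⊕1⊕1 = 1
s4 (pos 4,5,6,7,12,13,14,15): 1⊕1⊕0⊕1⊕1⊕0⊕1⊕1 = 0
s8 (pos 8,9,10,11,12,13,14,15): 1⊕0⊕0⊕0⊕1⊕0⊕1⊕1 = 0
Syndrome s8…s1 = 0010 → error at position 2.
Flip position 2: 011110110001011 → 001110110001011
Read data bits from positions 3,5,6,7,9,10,11,12,13,14,15: 11010001011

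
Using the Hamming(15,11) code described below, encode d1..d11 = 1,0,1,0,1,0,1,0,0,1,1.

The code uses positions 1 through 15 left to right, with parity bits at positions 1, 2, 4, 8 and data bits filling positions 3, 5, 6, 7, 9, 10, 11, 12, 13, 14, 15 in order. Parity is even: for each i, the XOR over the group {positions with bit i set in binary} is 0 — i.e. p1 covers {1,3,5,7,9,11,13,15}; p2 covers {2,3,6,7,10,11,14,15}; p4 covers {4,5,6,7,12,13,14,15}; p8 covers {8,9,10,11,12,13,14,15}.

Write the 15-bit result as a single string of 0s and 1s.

011101001010011

Place data at non-parity positions: p1 p2 1 p4 0 1 0 p8 1 0 1 0 0 1 1
p1 (pos 1,3,5,7,9,11,13,15): XOR of data positions = 1⊕0⊕0⊕1⊕1⊕0⊕1 = 0
p2 (pos 2,3,6,7,10,11,14,15): XOR of data positions = 1⊕1⊕0⊕0⊕1⊕1⊕1 = 1
p4 (pos 4,5,6,7,12,13,14,15): XOR of data positions = 0⊕1⊕0⊕0⊕0⊕1⊕1 = 1
p8 (pos 8,9,10,11,12,13,14,15): XOR of data positions = 1⊕0⊕1⊕0⊕0⊕1⊕1 = 0
Codeword: 011101001010011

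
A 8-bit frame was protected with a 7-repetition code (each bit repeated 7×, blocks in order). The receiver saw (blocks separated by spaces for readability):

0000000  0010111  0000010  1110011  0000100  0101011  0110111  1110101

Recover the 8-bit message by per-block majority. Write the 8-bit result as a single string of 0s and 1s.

Block 1 (0000000): 0 ones → 0
Block 2 (0010111): 4 ones → 1
Block 3 (0000010): 1 one → 0
Block 4 (1110011): 5 ones → 1
Block 5 (0000100): 1 one → 0
Block 6 (0101011): 4 ones → 1
Block 7 (0110111): 5 ones → 1
Block 8 (1110101): 5 ones → 1

01010111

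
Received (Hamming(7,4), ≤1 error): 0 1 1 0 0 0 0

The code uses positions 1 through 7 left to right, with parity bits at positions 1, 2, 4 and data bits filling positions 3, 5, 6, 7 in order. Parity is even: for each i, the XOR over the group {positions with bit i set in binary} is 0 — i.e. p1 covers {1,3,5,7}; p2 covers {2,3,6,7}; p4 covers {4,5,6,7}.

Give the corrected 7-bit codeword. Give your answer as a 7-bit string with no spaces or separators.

1110000

s1 (pos 1,3,5,7): 0⊕1⊕0⊕0 = 1
s2 (pos 2,3,6,7): 1⊕1⊕0⊕0 = 0
s4 (pos 4,5,6,7): 0⊕0⊕0⊕0 = 0
Syndrome s4…s1 = 001 → error at position 1.
Flip position 1: 0110000 → 1110000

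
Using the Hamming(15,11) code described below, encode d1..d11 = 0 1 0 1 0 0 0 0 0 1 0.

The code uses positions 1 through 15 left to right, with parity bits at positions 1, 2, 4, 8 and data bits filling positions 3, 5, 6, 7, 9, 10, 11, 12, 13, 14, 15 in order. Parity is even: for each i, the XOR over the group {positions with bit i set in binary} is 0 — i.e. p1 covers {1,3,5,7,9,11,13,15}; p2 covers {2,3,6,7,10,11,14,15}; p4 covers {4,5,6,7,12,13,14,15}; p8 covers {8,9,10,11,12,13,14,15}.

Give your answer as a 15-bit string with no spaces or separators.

Place data at non-parity positions: p1 p2 0 p4 1 0 1 p8 0 0 0 0 0 1 0
p1 (pos 1,3,5,7,9,11,13,15): XOR of data positions = 0⊕1⊕1⊕0⊕0⊕0⊕0 = 0
p2 (pos 2,3,6,7,10,11,14,15): XOR of data positions = 0⊕0⊕1⊕0⊕0⊕1⊕0 = 0
p4 (pos 4,5,6,7,12,13,14,15): XOR of data positions = 1⊕0⊕1⊕0⊕0⊕1⊕0 = 1
p8 (pos 8,9,10,11,12,13,14,15): XOR of data positions = 0⊕0⊕0⊕0⊕0⊕1⊕0 = 1
Codeword: 000110110000010

000110110000010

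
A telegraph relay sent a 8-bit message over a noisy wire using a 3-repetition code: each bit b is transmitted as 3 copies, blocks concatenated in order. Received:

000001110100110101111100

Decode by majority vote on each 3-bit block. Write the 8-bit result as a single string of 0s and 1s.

00101110

Block 1 (000): 0 ones → 0
Block 2 (001): 1 one → 0
Block 3 (110): 2 ones → 1
Block 4 (100): 1 one → 0
Block 5 (110): 2 ones → 1
Block 6 (101): 2 ones → 1
Block 7 (111): 3 ones → 1
Block 8 (100): 1 one → 0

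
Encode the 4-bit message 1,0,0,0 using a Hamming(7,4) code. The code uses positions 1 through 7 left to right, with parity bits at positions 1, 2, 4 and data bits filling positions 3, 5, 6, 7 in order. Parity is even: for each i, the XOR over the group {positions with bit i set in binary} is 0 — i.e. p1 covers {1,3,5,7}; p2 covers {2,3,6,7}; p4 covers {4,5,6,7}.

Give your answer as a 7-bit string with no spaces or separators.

1110000

Place data at non-parity positions: p1 p2 1 p4 0 0 0
p1 (pos 1,3,5,7): XOR of data positions = 1⊕0⊕0 = 1
p2 (pos 2,3,6,7): XOR of data positions = 1⊕0⊕0 = 1
p4 (pos 4,5,6,7): XOR of data positions = 0⊕0⊕0 = 0
Codeword: 1110000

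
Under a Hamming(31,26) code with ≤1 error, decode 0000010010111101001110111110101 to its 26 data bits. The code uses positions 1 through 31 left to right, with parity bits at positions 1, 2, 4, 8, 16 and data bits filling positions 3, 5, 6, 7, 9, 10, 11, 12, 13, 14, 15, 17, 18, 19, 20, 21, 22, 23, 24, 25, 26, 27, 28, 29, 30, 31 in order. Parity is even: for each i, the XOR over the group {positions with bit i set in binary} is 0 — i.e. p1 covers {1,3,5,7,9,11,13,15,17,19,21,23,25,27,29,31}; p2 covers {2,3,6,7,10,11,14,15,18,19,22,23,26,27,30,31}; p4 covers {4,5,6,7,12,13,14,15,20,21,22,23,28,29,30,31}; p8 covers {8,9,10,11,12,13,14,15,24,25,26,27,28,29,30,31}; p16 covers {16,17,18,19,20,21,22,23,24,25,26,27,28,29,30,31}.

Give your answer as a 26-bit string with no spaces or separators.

00101011110001110111111101

s1 (pos 1,3,5,7,9,11,13,15,17,19,21,23,25,27,29,31): 0⊕0⊕0⊕0⊕1⊕1⊕1⊕0⊕0⊕1⊕1⊕1⊕1⊕1⊕1⊕1 = 0
s2 (pos 2,3,6,7,10,11,14,15,18,19,22,23,26,27,30,31): 0⊕0⊕1⊕0⊕0⊕1⊕1⊕0⊕0⊕1⊕0⊕1⊕1⊕1⊕0⊕1 = 0
s4 (pos 4,5,6,7,12,13,14,15,20,21,22,23,28,29,30,31): 0⊕0⊕1⊕0⊕1⊕1⊕1⊕0⊕1⊕1⊕0⊕1⊕0⊕1⊕0⊕1 = 1
s8 (pos 8,9,10,11,12,13,14,15,24,25,26,27,28,29,30,31): 0⊕1⊕0⊕1⊕1⊕1⊕1⊕0⊕1⊕1⊕1⊕1⊕0⊕1⊕0⊕1 = 1
s16 (pos 16,17,18,19,20,21,22,23,24,25,26,27,28,29,30,31): 1⊕0⊕0⊕1⊕1⊕1⊕0⊕1⊕1⊕1⊕1⊕1⊕0⊕1⊕0⊕1 = 1
Syndrome s16…s1 = 11100 → error at position 28.
Flip position 28: 0000010010111101001110111110101 → 0000010010111101001110111111101
Read data bits from positions 3,5,6,7,9,10,11,12,13,14,15,17,18,19,20,21,22,23,24,25,26,27,28,29,30,31: 00101011110001110111111101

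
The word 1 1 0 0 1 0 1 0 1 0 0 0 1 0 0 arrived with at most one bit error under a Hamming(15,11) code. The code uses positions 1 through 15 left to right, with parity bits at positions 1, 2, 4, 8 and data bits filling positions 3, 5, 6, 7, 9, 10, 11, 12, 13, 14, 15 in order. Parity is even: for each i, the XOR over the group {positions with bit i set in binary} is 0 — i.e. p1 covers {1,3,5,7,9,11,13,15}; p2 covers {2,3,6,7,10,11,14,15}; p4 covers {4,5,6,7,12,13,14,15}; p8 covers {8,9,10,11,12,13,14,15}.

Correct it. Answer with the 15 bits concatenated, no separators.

110000101000100

s1 (pos 1,3,5,7,9,11,13,15): 1⊕0⊕1⊕1⊕1⊕0⊕1⊕0 = 1
s2 (pos 2,3,6,7,10,11,14,15): 1⊕0⊕0⊕1⊕0⊕0⊕0⊕0 = 0
s4 (pos 4,5,6,7,12,13,14,15): 0⊕1⊕0⊕1⊕0⊕1⊕0⊕0 = 1
s8 (pos 8,9,10,11,12,13,14,15): 0⊕1⊕0⊕0⊕0⊕1⊕0⊕0 = 0
Syndrome s8…s1 = 0101 → error at position 5.
Flip position 5: 110010101000100 → 110000101000100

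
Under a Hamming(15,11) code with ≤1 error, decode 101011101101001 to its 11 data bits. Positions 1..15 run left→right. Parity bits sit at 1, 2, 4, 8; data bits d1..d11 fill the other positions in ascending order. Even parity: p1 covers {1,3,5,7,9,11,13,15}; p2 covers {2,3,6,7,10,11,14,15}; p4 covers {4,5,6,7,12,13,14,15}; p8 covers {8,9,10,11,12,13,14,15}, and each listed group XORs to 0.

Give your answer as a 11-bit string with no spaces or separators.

11011101001

s1 (pos 1,3,5,7,9,11,13,15): 1⊕1⊕1⊕1⊕1⊕0⊕0⊕1 = 0
s2 (pos 2,3,6,7,10,11,14,15): 0⊕1⊕1⊕1⊕1⊕0⊕0⊕1 = 1
s4 (pos 4,5,6,7,12,13,14,15): 0⊕1⊕1⊕1⊕1⊕0⊕0⊕1 = 1
s8 (pos 8,9,10,11,12,13,14,15): 0⊕1⊕1⊕0⊕1⊕0⊕0⊕1 = 0
Syndrome s8…s1 = 0110 → error at position 6.
Flip position 6: 101011101101001 → 101010101101001
Read data bits from positions 3,5,6,7,9,10,11,12,13,14,15: 11011101001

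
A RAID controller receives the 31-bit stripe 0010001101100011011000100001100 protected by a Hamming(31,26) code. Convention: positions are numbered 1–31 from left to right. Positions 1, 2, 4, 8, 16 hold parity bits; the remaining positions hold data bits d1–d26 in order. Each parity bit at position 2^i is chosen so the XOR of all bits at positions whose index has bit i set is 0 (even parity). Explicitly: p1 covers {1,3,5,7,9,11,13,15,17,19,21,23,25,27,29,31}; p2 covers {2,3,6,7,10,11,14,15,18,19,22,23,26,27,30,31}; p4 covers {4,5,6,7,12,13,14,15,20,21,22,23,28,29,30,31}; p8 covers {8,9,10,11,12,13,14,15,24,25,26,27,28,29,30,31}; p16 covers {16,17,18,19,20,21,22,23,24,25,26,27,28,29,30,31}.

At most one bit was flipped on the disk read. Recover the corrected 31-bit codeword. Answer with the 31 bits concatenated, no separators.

0010101101100011011000100001100

s1 (pos 1,3,5,7,9,11,13,15,17,19,21,23,25,27,29,31): 0⊕1⊕0⊕1⊕0⊕1⊕0⊕1⊕0⊕1⊕0⊕1⊕0⊕0⊕1⊕0 = 1
s2 (pos 2,3,6,7,10,11,14,15,18,19,22,23,26,27,30,31): 0⊕1⊕0⊕1⊕1⊕1⊕0⊕1⊕1⊕1⊕0⊕1⊕0⊕0⊕0⊕0 = 0
s4 (pos 4,5,6,7,12,13,14,15,20,21,22,23,28,29,30,31): 0⊕0⊕0⊕1⊕0⊕0⊕0⊕1⊕0⊕0⊕0⊕1⊕1⊕1⊕0⊕0 = 1
s8 (pos 8,9,10,11,12,13,14,15,24,25,26,27,28,29,30,31): 1⊕0⊕1⊕1⊕0⊕0⊕0⊕1⊕0⊕0⊕0⊕0⊕1⊕1⊕0⊕0 = 0
s16 (pos 16,17,18,19,20,21,22,23,24,25,26,27,28,29,30,31): 1⊕0⊕1⊕1⊕0⊕0⊕0⊕1⊕0⊕0⊕0⊕0⊕1⊕1⊕0⊕0 = 0
Syndrome s16…s1 = 00101 → error at position 5.
Flip position 5: 0010001101100011011000100001100 → 0010101101100011011000100001100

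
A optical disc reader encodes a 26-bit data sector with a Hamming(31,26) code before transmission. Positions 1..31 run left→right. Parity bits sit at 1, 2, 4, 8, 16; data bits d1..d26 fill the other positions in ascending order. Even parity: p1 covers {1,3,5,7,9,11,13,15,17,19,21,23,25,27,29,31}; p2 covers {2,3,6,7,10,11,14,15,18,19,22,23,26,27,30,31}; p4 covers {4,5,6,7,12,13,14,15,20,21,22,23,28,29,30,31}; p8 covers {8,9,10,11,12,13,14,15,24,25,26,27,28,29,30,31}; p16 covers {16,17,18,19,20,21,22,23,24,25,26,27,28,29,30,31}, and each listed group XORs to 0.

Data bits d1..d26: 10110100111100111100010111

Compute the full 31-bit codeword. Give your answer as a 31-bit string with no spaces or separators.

Place data at non-parity positions: p1 p2 1 p4 0 1 1 p8 0 1 0 0 1 1 1 p16 1 0 0 1 1 1 1 0 0 0 1 0 1 1 1
p1 (pos 1,3,5,7,9,11,13,15,17,19,21,23,25,27,29,31): XOR of data positions = 1⊕0⊕1⊕0⊕0⊕1⊕1⊕1⊕0⊕1⊕1⊕0⊕1⊕1⊕1 = 0
p2 (pos 2,3,6,7,10,11,14,15,18,19,22,23,26,27,30,31): XOR of data positions = 1⊕1⊕1⊕1⊕0⊕1⊕1⊕0⊕0⊕1⊕1⊕0⊕1⊕1⊕1 = 1
p4 (pos 4,5,6,7,12,13,14,15,20,21,22,23,28,29,30,31): XOR of data positions = 0⊕1⊕1⊕0⊕1⊕1⊕1⊕1⊕1⊕1⊕1⊕0⊕1⊕1⊕1 = 0
p8 (pos 8,9,10,11,12,13,14,15,24,25,26,27,28,29,30,31): XOR of data positions = 0⊕1⊕0⊕0⊕1⊕1⊕1⊕0⊕0⊕0⊕1⊕0⊕1⊕1⊕1 = 0
p16 (pos 16,17,18,19,20,21,22,23,24,25,26,27,28,29,30,31): XOR of data positions = 1⊕0⊕0⊕1⊕1⊕1⊕1⊕0⊕0⊕0⊕1⊕0⊕1⊕1⊕1 = 1
Codeword: 0110011001001111100111100010111

0110011001001111100111100010111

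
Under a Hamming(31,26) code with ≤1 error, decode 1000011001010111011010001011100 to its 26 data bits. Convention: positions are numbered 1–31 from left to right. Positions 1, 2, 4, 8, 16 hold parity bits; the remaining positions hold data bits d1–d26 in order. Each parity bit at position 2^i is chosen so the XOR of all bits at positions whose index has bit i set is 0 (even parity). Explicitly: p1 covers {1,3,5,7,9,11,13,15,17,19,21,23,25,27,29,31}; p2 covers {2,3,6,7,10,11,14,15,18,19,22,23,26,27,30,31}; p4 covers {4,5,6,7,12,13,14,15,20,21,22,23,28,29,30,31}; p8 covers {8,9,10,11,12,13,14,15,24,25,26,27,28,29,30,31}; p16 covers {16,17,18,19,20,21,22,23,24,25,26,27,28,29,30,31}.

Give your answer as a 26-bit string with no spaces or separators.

00110101011011010001011100

s1 (pos 1,3,5,7,9,11,13,15,17,19,21,23,25,27,29,31): 1⊕0⊕0⊕1⊕0⊕0⊕0⊕1⊕0⊕1⊕1⊕0⊕1⊕1⊕1⊕0 = 0
s2 (pos 2,3,6,7,10,11,14,15,18,19,22,23,26,27,30,31): 0⊕0⊕1⊕1⊕1⊕0⊕1⊕1⊕1⊕1⊕0⊕0⊕0⊕1⊕0⊕0 = 0
s4 (pos 4,5,6,7,12,13,14,15,20,21,22,23,28,29,30,31): 0⊕0⊕1⊕1⊕1⊕0⊕1⊕1⊕0⊕1⊕0⊕0⊕1⊕1⊕0⊕0 = 0
s8 (pos 8,9,10,11,12,13,14,15,24,25,26,27,28,29,30,31): 0⊕0⊕1⊕0⊕1⊕0⊕1⊕1⊕0⊕1⊕0⊕1⊕1⊕1⊕0⊕0 = 0
s16 (pos 16,17,18,19,20,21,22,23,24,25,26,27,28,29,30,31): 1⊕0⊕1⊕1⊕0⊕1⊕0⊕0⊕0⊕1⊕0⊕1⊕1⊕1⊕0⊕0 = 0
Syndrome s16…s1 = 00000 → no error.
Read data bits from positions 3,5,6,7,9,10,11,12,13,14,15,17,18,19,20,21,22,23,24,25,26,27,28,29,30,31: 00110101011011010001011100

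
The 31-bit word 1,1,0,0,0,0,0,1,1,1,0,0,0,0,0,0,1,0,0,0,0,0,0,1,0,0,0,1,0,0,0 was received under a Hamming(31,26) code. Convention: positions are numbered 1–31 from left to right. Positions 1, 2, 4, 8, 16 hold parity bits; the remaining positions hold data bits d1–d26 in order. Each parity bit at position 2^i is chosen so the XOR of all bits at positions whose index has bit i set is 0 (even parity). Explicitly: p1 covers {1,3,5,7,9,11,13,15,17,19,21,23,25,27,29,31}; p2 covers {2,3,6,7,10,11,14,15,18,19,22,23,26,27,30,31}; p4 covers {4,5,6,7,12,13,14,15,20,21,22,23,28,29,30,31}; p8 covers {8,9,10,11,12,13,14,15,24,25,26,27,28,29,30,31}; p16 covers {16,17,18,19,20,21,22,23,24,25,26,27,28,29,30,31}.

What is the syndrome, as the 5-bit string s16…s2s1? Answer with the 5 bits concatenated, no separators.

s1 (pos 1,3,5,7,9,11,13,15,17,19,21,23,25,27,29,31): 1⊕0⊕0⊕0⊕1⊕0⊕0⊕0⊕1⊕0⊕0⊕0⊕0⊕0⊕0⊕0 = 1
s2 (pos 2,3,6,7,10,11,14,15,18,19,22,23,26,27,30,31): 1⊕0⊕0⊕0⊕1⊕0⊕0⊕0⊕0⊕0⊕0⊕0⊕0⊕0⊕0⊕0 = 0
s4 (pos 4,5,6,7,12,13,14,15,20,21,22,23,28,29,30,31): 0⊕0⊕0⊕0⊕0⊕0⊕0⊕0⊕0⊕0⊕0⊕0⊕1⊕0⊕0⊕0 = 1
s8 (pos 8,9,10,11,12,13,14,15,24,25,26,27,28,29,30,31): 1⊕1⊕1⊕0⊕0⊕0⊕0⊕0⊕1⊕0⊕0⊕0⊕1⊕0⊕0⊕0 = 1
s16 (pos 16,17,18,19,20,21,22,23,24,25,26,27,28,29,30,31): 0⊕1⊕0⊕0⊕0⊕0⊕0⊕0⊕1⊕0⊕0⊕0⊕1⊕0⊕0⊕0 = 1
Syndrome s16…s1 = 11101 → error at position 29.

11101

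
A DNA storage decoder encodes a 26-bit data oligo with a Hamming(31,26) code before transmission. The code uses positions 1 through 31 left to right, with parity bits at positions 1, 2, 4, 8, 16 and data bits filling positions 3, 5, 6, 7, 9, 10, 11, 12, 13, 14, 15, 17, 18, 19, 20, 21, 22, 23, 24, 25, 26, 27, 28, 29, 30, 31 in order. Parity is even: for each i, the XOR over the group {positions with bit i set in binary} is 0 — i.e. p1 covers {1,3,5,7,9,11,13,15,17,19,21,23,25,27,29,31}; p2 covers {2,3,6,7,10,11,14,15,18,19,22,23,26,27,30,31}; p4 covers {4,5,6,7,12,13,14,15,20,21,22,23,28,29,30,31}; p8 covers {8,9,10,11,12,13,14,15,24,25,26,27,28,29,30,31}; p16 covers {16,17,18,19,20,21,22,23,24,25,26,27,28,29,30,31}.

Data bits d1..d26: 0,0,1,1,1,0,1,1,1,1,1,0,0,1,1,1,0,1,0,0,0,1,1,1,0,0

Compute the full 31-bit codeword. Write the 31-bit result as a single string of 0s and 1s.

0001011110111111001110100011100

Place data at non-parity positions: p1 p2 0 p4 0 1 1 p8 1 0 1 1 1 1 1 p16 0 0 1 1 1 0 1 0 0 0 1 1 1 0 0
p1 (pos 1,3,5,7,9,11,13,15,17,19,21,23,25,27,29,31): XOR of data positions = 0⊕0⊕1⊕1⊕1⊕1⊕1⊕0⊕1⊕1⊕1⊕0⊕1⊕1⊕0 = 0
p2 (pos 2,3,6,7,10,11,14,15,18,19,22,23,26,27,30,31): XOR of data positions = 0⊕1⊕1⊕0⊕1⊕1⊕1⊕0⊕1⊕0⊕1⊕0⊕1⊕0⊕0 = 0
p4 (pos 4,5,6,7,12,13,14,15,20,21,22,23,28,29,30,31): XOR of data positions = 0⊕1⊕1⊕1⊕1⊕1⊕1⊕1⊕1⊕0⊕1⊕1⊕1⊕0⊕0 = 1
p8 (pos 8,9,10,11,12,13,14,15,24,25,26,27,28,29,30,31): XOR of data positions = 1⊕0⊕1⊕1⊕1⊕1⊕1⊕0⊕0⊕0⊕1⊕1⊕1⊕0⊕0 = 1
p16 (pos 16,17,18,19,20,21,22,23,24,25,26,27,28,29,30,31): XOR of data positions = 0⊕0⊕1⊕1⊕1⊕0⊕1⊕0⊕0⊕0⊕1⊕1⊕1⊕0⊕0 = 1
Codeword: 0001011110111111001110100011100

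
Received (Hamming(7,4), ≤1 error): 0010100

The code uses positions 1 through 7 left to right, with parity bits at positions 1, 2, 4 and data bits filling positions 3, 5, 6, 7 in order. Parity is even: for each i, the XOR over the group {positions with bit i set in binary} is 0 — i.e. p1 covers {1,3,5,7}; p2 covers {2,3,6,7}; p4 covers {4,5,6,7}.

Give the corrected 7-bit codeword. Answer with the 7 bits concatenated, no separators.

0010110

s1 (pos 1,3,5,7): 0⊕1⊕1⊕0 = 0
s2 (pos 2,3,6,7): 0⊕1⊕0⊕0 = 1
s4 (pos 4,5,6,7): 0⊕1⊕0⊕0 = 1
Syndrome s4…s1 = 110 → error at position 6.
Flip position 6: 0010100 → 0010110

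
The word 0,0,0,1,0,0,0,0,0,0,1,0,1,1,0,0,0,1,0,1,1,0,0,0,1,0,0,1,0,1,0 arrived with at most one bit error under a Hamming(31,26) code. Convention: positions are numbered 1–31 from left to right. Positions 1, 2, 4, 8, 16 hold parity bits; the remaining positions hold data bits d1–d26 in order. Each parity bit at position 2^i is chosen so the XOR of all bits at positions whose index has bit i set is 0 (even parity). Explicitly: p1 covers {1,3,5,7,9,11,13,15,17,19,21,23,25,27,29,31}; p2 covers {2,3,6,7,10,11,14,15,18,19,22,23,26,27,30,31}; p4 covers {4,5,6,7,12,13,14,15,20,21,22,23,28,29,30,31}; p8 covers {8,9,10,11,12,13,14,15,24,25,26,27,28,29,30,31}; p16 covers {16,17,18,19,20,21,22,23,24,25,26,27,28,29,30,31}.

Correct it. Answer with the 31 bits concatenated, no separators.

0000000000101100010110001001010

s1 (pos 1,3,5,7,9,11,13,15,17,19,21,23,25,27,29,31): 0⊕0⊕0⊕0⊕0⊕1⊕1⊕0⊕0⊕0⊕1⊕0⊕1⊕0⊕0⊕0 = 0
s2 (pos 2,3,6,7,10,11,14,15,18,19,22,23,26,27,30,31): 0⊕0⊕0⊕0⊕0⊕1⊕1⊕0⊕1⊕0⊕0⊕0⊕0⊕0⊕1⊕0 = 0
s4 (pos 4,5,6,7,12,13,14,15,20,21,22,23,28,29,30,31): 1⊕0⊕0⊕0⊕0⊕1⊕1⊕0⊕1⊕1⊕0⊕0⊕1⊕0⊕1⊕0 = 1
s8 (pos 8,9,10,11,12,13,14,15,24,25,26,27,28,29,30,31): 0⊕0⊕0⊕1⊕0⊕1⊕1⊕0⊕0⊕1⊕0⊕0⊕1⊕0⊕1⊕0 = 0
s16 (pos 16,17,18,19,20,21,22,23,24,25,26,27,28,29,30,31): 0⊕0⊕1⊕0⊕1⊕1⊕0⊕0⊕0⊕1⊕0⊕0⊕1⊕0⊕1⊕0 = 0
Syndrome s16…s1 = 00100 → error at position 4.
Flip position 4: 0001000000101100010110001001010 → 0000000000101100010110001001010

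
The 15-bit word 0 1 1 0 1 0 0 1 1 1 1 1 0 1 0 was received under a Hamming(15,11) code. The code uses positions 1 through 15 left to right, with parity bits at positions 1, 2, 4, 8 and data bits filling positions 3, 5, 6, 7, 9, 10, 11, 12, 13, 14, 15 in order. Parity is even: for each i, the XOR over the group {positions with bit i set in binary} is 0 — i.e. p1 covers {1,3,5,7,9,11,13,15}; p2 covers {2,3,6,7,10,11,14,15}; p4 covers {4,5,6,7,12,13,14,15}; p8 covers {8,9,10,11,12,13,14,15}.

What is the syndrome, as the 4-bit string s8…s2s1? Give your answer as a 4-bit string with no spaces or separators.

0110

s1 (pos 1,3,5,7,9,11,13,15): 0⊕1⊕1⊕0⊕1⊕1⊕0⊕0 = 0
s2 (pos 2,3,6,7,10,11,14,15): 1⊕1⊕0⊕0⊕1⊕1⊕1⊕0 = 1
s4 (pos 4,5,6,7,12,13,14,15): 0⊕1⊕0⊕0⊕1⊕0⊕1⊕0 = 1
s8 (pos 8,9,10,11,12,13,14,15): 1⊕1⊕1⊕1⊕1⊕0⊕1⊕0 = 0
Syndrome s8…s1 = 0110 → error at position 6.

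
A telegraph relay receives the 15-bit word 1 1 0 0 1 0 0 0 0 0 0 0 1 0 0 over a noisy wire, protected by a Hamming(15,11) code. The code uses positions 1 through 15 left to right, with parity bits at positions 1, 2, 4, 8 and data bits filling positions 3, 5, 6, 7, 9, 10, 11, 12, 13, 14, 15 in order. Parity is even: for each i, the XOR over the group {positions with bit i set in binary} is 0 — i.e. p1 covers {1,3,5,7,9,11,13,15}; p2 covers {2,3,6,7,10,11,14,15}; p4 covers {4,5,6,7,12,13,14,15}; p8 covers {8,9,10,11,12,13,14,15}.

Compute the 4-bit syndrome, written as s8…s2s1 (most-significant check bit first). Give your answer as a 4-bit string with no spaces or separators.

1011

s1 (pos 1,3,5,7,9,11,13,15): 1⊕0⊕1⊕0⊕0⊕0⊕1⊕0 = 1
s2 (pos 2,3,6,7,10,11,14,15): 1⊕0⊕0⊕0⊕0⊕0⊕0⊕0 = 1
s4 (pos 4,5,6,7,12,13,14,15): 0⊕1⊕0⊕0⊕0⊕1⊕0⊕0 = 0
s8 (pos 8,9,10,11,12,13,14,15): 0⊕0⊕0⊕0⊕0⊕1⊕0⊕0 = 1
Syndrome s8…s1 = 1011 → error at position 11.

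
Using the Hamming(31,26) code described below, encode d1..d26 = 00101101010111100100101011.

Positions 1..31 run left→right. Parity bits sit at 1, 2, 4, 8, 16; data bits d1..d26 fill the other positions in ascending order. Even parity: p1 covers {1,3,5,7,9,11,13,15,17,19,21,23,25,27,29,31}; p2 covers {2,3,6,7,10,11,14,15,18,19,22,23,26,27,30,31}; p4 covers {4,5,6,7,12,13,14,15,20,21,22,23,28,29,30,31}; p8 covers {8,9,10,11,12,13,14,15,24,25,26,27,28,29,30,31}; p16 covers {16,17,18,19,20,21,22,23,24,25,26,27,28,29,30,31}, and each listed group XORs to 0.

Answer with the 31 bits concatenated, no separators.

1100010011010101111100100101011

Place data at non-parity positions: p1 p2 0 p4 0 1 0 p8 1 1 0 1 0 1 0 p16 1 1 1 1 0 0 1 0 0 1 0 1 0 1 1
p1 (pos 1,3,5,7,9,11,13,15,17,19,21,23,25,27,29,31): XOR of data positions = 0⊕0⊕0⊕1⊕0⊕0⊕0⊕1⊕1⊕0⊕1⊕0⊕0⊕0⊕1 = 1
p2 (pos 2,3,6,7,10,11,14,15,18,19,22,23,26,27,30,31): XOR of data positions = 0⊕1⊕0⊕1⊕0⊕1⊕0⊕1⊕1⊕0⊕1⊕1⊕0⊕1⊕1 = 1
p4 (pos 4,5,6,7,12,13,14,15,20,21,22,23,28,29,30,31): XOR of data positions = 0⊕1⊕0⊕1⊕0⊕1⊕0⊕1⊕0⊕0⊕1⊕1⊕0⊕1⊕1 = 0
p8 (pos 8,9,10,11,12,13,14,15,24,25,26,27,28,29,30,31): XOR of data positions = 1⊕1⊕0⊕1⊕0⊕1⊕0⊕0⊕0⊕1⊕0⊕1⊕0⊕1⊕1 = 0
p16 (pos 16,17,18,19,20,21,22,23,24,25,26,27,28,29,30,31): XOR of data positions = 1⊕1⊕1⊕1⊕0⊕0⊕1⊕0⊕0⊕1⊕0⊕1⊕0⊕1⊕1 = 1
Codeword: 1100010011010101111100100101011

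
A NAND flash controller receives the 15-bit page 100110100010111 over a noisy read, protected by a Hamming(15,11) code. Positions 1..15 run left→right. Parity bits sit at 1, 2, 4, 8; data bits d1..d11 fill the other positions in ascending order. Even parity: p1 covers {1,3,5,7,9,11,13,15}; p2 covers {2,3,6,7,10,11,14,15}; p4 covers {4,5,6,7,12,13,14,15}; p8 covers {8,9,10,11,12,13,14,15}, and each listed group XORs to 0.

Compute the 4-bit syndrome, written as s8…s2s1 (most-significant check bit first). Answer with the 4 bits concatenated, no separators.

0000

s1 (pos 1,3,5,7,9,11,13,15): 1⊕0⊕1⊕1⊕0⊕1⊕1⊕1 = 0
s2 (pos 2,3,6,7,10,11,14,15): 0⊕0⊕0⊕1⊕0⊕1⊕1⊕1 = 0
s4 (pos 4,5,6,7,12,13,14,15): 1⊕1⊕0⊕1⊕0⊕1⊕1⊕1 = 0
s8 (pos 8,9,10,11,12,13,14,15): 0⊕0⊕0⊕1⊕0⊕1⊕1⊕1 = 0
Syndrome s8…s1 = 0000 → no error.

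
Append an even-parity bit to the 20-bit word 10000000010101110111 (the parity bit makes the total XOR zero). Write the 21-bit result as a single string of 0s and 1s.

100000000101011101111

XOR of the 20 data bits: 1⊕0⊕0⊕0⊕0⊕0⊕0⊕0⊕0⊕1⊕0⊕1⊕0⊕1⊕1⊕1⊕0⊕1⊕1⊕1 = 1
Parity bit = 1 (so all 21 bits XOR to 0).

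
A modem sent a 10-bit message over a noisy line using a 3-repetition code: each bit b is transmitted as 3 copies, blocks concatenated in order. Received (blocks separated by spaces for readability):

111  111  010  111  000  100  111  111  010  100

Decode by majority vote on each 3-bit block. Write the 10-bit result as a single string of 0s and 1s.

Block 1 (111): 3 ones → 1
Block 2 (111): 3 ones → 1
Block 3 (010): 1 one → 0
Block 4 (111): 3 ones → 1
Block 5 (000): 0 ones → 0
Block 6 (100): 1 one → 0
Block 7 (111): 3 ones → 1
Block 8 (111): 3 ones → 1
Block 9 (010): 1 one → 0
Block 10 (100): 1 one → 0

1101001100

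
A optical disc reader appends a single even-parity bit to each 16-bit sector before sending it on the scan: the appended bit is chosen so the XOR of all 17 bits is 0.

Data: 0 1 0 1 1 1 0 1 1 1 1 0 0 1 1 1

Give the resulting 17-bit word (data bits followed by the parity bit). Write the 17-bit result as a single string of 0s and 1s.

01011101111001111

XOR of the 16 data bits: 0⊕1⊕0⊕1⊕1⊕1⊕0⊕1⊕1⊕1⊕1⊕0⊕0⊕1⊕1⊕1 = 1
Parity bit = 1 (so all 17 bits XOR to 0).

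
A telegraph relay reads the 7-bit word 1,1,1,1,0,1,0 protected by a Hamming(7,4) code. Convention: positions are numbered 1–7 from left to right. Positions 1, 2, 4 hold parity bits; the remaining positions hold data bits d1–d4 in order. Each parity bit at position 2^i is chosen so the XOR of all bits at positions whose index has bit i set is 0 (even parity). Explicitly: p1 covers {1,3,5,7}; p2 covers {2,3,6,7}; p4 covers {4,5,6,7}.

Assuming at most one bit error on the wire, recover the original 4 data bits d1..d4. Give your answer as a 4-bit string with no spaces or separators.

1010

s1 (pos 1,3,5,7): 1⊕1⊕0⊕0 = 0
s2 (pos 2,3,6,7): 1⊕1⊕1⊕0 = 1
s4 (pos 4,5,6,7): 1⊕0⊕1⊕0 = 0
Syndrome s4…s1 = 010 → error at position 2.
Flip position 2: 1111010 → 1011010
Read data bits from positions 3,5,6,7: 1010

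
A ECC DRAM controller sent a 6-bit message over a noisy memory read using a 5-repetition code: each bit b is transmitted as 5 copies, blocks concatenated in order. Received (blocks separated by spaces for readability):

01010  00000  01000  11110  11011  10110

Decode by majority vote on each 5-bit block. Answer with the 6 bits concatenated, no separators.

Block 1 (01010): 2 ones → 0
Block 2 (00000): 0 ones → 0
Block 3 (01000): 1 one → 0
Block 4 (11110): 4 ones → 1
Block 5 (11011): 4 ones → 1
Block 6 (10110): 3 ones → 1

000111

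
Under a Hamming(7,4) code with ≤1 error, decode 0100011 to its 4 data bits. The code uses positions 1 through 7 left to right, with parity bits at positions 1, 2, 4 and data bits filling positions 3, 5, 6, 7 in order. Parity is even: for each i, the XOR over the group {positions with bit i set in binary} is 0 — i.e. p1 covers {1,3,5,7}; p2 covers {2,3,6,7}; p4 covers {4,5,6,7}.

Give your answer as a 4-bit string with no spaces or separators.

s1 (pos 1,3,5,7): 0⊕0⊕0⊕1 = 1
s2 (pos 2,3,6,7): 1⊕0⊕1⊕1 = 1
s4 (pos 4,5,6,7): 0⊕0⊕1⊕1 = 0
Syndrome s4…s1 = 011 → error at position 3.
Flip position 3: 0100011 → 0110011
Read data bits from positions 3,5,6,7: 1011

1011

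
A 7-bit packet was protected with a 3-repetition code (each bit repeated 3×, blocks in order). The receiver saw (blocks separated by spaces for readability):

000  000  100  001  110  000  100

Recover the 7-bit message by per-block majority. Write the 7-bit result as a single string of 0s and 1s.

0000100

Block 1 (000): 0 ones → 0
Block 2 (000): 0 ones → 0
Block 3 (100): 1 one → 0
Block 4 (001): 1 one → 0
Block 5 (110): 2 ones → 1
Block 6 (000): 0 ones → 0
Block 7 (100): 1 one → 0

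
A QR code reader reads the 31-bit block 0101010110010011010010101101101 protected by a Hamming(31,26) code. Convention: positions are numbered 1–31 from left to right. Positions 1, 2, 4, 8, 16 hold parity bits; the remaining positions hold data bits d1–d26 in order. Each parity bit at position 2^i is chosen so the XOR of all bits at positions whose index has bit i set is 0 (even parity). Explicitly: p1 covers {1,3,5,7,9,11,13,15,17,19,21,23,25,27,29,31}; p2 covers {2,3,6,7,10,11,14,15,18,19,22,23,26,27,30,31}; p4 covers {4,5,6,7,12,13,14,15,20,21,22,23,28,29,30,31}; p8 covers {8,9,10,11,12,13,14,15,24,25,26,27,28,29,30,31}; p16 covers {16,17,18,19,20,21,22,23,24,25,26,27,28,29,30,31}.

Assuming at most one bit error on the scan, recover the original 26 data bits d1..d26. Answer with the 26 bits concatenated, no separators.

00101001001010010101101100

s1 (pos 1,3,5,7,9,11,13,15,17,19,21,23,25,27,29,31): 0⊕0⊕0⊕0⊕1⊕0⊕0⊕1⊕0⊕0⊕1⊕1⊕1⊕0⊕1⊕1 = 1
s2 (pos 2,3,6,7,10,11,14,15,18,19,22,23,26,27,30,31): 1⊕0⊕1⊕0⊕0⊕0⊕0⊕1⊕1⊕0⊕0⊕1⊕1⊕0⊕0⊕1 = 1
s4 (pos 4,5,6,7,12,13,14,15,20,21,22,23,28,29,30,31): 1⊕0⊕1⊕0⊕1⊕0⊕0⊕1⊕0⊕1⊕0⊕1⊕1⊕1⊕0⊕1 = 1
s8 (pos 8,9,10,11,12,13,14,15,24,25,26,27,28,29,30,31): 1⊕1⊕0⊕0⊕1⊕0⊕0⊕1⊕0⊕1⊕1⊕0⊕1⊕1⊕0⊕1 = 1
s16 (pos 16,17,18,19,20,21,22,23,24,25,26,27,28,29,30,31): 1⊕0⊕1⊕0⊕0⊕1⊕0⊕1⊕0⊕1⊕1⊕0⊕1⊕1⊕0⊕1 = 1
Syndrome s16…s1 = 11111 → error at position 31.
Flip position 31: 0101010110010011010010101101101 → 0101010110010011010010101101100
Read data bits from positions 3,5,6,7,9,10,11,12,13,14,15,17,18,19,20,21,22,23,24,25,26,27,28,29,30,31: 00101001001010010101101100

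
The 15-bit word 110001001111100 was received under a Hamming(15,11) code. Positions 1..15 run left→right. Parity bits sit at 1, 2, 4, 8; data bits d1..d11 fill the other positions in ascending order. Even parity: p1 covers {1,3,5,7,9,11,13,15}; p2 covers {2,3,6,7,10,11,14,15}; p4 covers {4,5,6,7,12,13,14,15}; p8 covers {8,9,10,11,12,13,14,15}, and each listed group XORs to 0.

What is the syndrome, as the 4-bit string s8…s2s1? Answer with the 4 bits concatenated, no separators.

1100

s1 (pos 1,3,5,7,9,11,13,15): 1⊕0⊕0⊕0⊕1⊕1⊕1⊕0 = 0
s2 (pos 2,3,6,7,10,11,14,15): 1⊕0⊕1⊕0⊕1⊕1⊕0⊕0 = 0
s4 (pos 4,5,6,7,12,13,14,15): 0⊕0⊕1⊕0⊕1⊕1⊕0⊕0 = 1
s8 (pos 8,9,10,11,12,13,14,15): 0⊕1⊕1⊕1⊕1⊕1⊕0⊕0 = 1
Syndrome s8…s1 = 1100 → error at position 12.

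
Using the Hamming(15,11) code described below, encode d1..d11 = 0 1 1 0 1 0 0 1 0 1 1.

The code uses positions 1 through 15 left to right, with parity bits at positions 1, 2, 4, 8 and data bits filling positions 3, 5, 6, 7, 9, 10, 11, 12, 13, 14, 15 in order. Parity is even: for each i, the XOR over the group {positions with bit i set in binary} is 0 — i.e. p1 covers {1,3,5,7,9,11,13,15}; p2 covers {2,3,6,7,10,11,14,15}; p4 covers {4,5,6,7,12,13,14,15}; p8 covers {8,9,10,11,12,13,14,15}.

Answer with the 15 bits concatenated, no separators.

110111001001011

Place data at non-parity positions: p1 p2 0 p4 1 1 0 p8 1 0 0 1 0 1 1
p1 (pos 1,3,5,7,9,11,13,15): XOR of data positions = 0⊕1⊕0⊕1⊕0⊕0⊕1 = 1
p2 (pos 2,3,6,7,10,11,14,15): XOR of data positions = 0⊕1⊕0⊕0⊕0⊕1⊕1 = 1
p4 (pos 4,5,6,7,12,13,14,15): XOR of data positions = 1⊕1⊕0⊕1⊕0⊕1⊕1 = 1
p8 (pos 8,9,10,11,12,13,14,15): XOR of data positions = 1⊕0⊕0⊕1⊕0⊕1⊕1 = 0
Codeword: 110111001001011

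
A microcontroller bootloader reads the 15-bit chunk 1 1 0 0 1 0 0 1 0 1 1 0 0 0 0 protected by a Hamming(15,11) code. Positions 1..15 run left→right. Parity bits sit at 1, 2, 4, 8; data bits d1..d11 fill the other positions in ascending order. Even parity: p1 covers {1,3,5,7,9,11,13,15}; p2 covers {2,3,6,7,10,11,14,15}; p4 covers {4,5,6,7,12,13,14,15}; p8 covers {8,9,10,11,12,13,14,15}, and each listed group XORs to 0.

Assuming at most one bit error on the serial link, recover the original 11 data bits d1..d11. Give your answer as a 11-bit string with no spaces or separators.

s1 (pos 1,3,5,7,9,11,13,15): 1⊕0⊕1⊕0⊕0⊕1⊕0⊕0 = 1
s2 (pos 2,3,6,7,10,11,14,15): 1⊕0⊕0⊕0⊕1⊕1⊕0⊕0 = 1
s4 (pos 4,5,6,7,12,13,14,15): 0⊕1⊕0⊕0⊕0⊕0⊕0⊕0 = 1
s8 (pos 8,9,10,11,12,13,14,15): 1⊕0⊕1⊕1⊕0⊕0⊕0⊕0 = 1
Syndrome s8…s1 = 1111 → error at position 15.
Flip position 15: 110010010110000 → 110010010110001
Read data bits from positions 3,5,6,7,9,10,11,12,13,14,15: 01000110001

01000110001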